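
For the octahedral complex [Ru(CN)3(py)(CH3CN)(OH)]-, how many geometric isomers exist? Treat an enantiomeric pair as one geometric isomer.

The six octahedral sites form three mutually perpendicular trans pairs.
There are 4 geometric isomers: CN mer (3 arrangements); CN fac (chiral).

4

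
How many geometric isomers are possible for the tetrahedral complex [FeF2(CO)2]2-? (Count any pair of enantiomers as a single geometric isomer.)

Only one geometric arrangement is possible.

1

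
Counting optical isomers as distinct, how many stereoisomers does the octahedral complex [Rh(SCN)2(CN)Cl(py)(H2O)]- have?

15

Exhaustive case analysis gives 9 geometric isomers.
Of these, 6 lack any improper symmetry element and so occur as enantiomeric pairs, giving 9 + 6 = 15 stereoisomers in total.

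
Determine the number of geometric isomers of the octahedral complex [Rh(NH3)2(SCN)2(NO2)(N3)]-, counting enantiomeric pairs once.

The distinct arrangements are (6 in all): NH3 cis, SCN trans; NH3 cis, SCN cis (3 arrangements, 2 chiral); NH3 trans, SCN trans; NH3 trans, SCN cis.

6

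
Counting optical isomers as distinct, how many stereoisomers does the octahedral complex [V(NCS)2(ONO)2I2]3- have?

6

In an octahedral complex each vertex has one trans partner and four cis neighbours.
Systematic placement gives 5 geometric isomers: NCS trans, ONO trans, I trans; NCS cis, ONO cis, I trans; NCS cis, ONO trans, I cis; NCS cis, ONO cis, I cis (chiral); NCS trans, ONO cis, I cis.
One of these lacks any improper symmetry element and so occurs as an enantiomeric pair, giving 5 + 1 = 6 stereoisomers in total.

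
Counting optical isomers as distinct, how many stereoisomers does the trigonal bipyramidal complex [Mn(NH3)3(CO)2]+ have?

3

A trigonal bipyramid has two axial and three equatorial sites, which are chemically inequivalent.
Working through the distinct placements yields 3 geometric isomers: CO both axial; CO one axial, one equatorial; CO both equatorial.
Each arrangement has an internal mirror plane or centre of symmetry, so none is chiral.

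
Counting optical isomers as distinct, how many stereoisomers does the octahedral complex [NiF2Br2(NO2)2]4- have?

The six octahedral sites form three mutually perpendicular trans pairs.
There are 5 geometric isomers: F trans, Br trans, NO2 trans; F cis, Br trans, NO2 cis; F cis, Br cis, NO2 trans; F cis, Br cis, NO2 cis (chiral); F trans, Br cis, NO2 cis.
One of these lacks any improper symmetry element and so occurs as an enantiomeric pair, giving 5 + 1 = 6 stereoisomers in total.

6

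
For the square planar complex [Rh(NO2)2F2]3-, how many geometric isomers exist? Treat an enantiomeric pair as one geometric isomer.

2

In a square planar complex each vertex has one trans partner and two cis neighbours.
There are 2 geometric isomers: NO2 cis; NO2 trans.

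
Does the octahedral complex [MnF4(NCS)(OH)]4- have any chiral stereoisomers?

An octahedron has six vertices in three trans pairs; every non-trans pair is cis.
Working through the distinct placements yields 2 geometric isomers: NCS and OH mutually trans; NCS and OH mutually cis.
Each arrangement has an internal mirror plane or centre of symmetry, so none is chiral.

no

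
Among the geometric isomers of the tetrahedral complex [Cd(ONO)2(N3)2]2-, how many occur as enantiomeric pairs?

Only one geometric arrangement is possible.

0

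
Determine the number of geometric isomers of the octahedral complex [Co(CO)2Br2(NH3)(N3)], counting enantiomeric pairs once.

6

An octahedron has six vertices in three trans pairs; every non-trans pair is cis.
Systematic placement gives 6 geometric isomers: CO trans, Br trans; CO cis, Br trans; CO cis, Br cis (3 arrangements, 2 chiral); CO trans, Br cis.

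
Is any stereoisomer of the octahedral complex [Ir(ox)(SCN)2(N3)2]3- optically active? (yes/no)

Each ox is bidentate and must span two cis positions.
There are 3 geometric isomers: SCN cis, N3 trans; SCN cis, N3 cis (chiral); SCN trans, N3 cis.
One of these lacks any improper symmetry element and so occurs as an enantiomeric pair, giving 3 + 1 = 4 stereoisomers in total.

yes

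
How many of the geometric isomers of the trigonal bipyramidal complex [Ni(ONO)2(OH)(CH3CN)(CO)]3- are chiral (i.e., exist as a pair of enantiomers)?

3

A trigonal bipyramid has two axial and three equatorial sites, which are chemically inequivalent.
Placing the ligands in turn and identifying arrangements related by rotation or reflection leaves 7 distinct geometric isomers.
Of these, 3 lack any improper symmetry element and so occur as enantiomeric pairs, giving 7 + 3 = 10 stereoisomers in total.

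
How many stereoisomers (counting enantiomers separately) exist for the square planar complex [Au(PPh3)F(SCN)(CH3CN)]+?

In a square planar complex each vertex has one trans partner and two cis neighbours.
Systematic placement gives 3 geometric isomers: (CH3CN/PPh3 trans, F/SCN trans); (CH3CN/SCN trans, F/PPh3 trans); (CH3CN/F trans, PPh3/SCN trans).
Each arrangement has an internal mirror plane or centre of symmetry, so none is chiral.

3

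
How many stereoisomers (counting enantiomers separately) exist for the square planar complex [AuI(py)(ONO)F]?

In a square planar complex each vertex has one trans partner and two cis neighbours.
There are 3 geometric isomers: (F/ONO trans, I/py trans); (F/py trans, I/ONO trans); (F/I trans, ONO/py trans).
Each arrangement has an internal mirror plane or centre of symmetry, so none is chiral.

3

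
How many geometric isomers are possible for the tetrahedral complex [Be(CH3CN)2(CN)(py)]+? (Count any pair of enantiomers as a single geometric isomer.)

In a tetrahedral complex all four positions are equivalent and every pair of ligands is adjacent — there is no cis/trans distinction.
Only one geometric arrangement is possible.

1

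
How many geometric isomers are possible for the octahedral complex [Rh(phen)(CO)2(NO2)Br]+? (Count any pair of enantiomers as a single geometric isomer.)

In an octahedral complex each vertex has one trans partner and four cis neighbours.
Each phen is bidentate and must span two cis positions.
The distinct arrangements are (4 in all): CO cis (3 arrangements, 2 chiral); CO trans.

4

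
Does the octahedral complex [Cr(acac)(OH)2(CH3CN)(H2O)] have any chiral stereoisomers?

yes

In an octahedral complex each vertex has one trans partner and four cis neighbours.
Each acac is bidentate and must span two cis positions.
The distinct arrangements are (4 in all): OH cis (3 arrangements, 2 chiral); OH trans.
Of these, 2 lack any improper symmetry element and so occur as enantiomeric pairs, giving 4 + 2 = 6 stereoisomers in total.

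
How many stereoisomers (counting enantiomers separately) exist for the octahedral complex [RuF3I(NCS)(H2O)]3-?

5

The six octahedral sites form three mutually perpendicular trans pairs.
The distinct arrangements are (4 in all): F mer (3 arrangements); F fac (chiral).
One of these lacks any improper symmetry element and so occurs as an enantiomeric pair, giving 4 + 1 = 5 stereoisomers in total.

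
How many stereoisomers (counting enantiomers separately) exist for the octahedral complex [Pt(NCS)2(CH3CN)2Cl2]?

6

The six octahedral sites form three mutually perpendicular trans pairs.
Working through the distinct placements yields 5 geometric isomers: NCS trans, CH3CN trans, Cl trans; NCS cis, CH3CN trans, Cl cis; NCS trans, CH3CN cis, Cl cis; NCS cis, CH3CN cis, Cl cis (chiral); NCS cis, CH3CN cis, Cl trans.
One of these lacks any improper symmetry element and so occurs as an enantiomeric pair, giving 5 + 1 = 6 stereoisomers in total.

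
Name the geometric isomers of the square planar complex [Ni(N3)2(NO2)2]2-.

In a square planar complex each vertex has one trans partner and two cis neighbours.
There are 2 geometric isomers: N3 cis; N3 trans.

cis and trans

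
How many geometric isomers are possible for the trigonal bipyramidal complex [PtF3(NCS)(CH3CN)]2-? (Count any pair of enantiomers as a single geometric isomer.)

4

A trigonal bipyramid has two axial and three equatorial sites, which are chemically inequivalent.
Systematic placement gives 4 geometric isomers: NCS equatorial, CH3CN axial; NCS axial, CH3CN axial; NCS equatorial, CH3CN equatorial; NCS axial, CH3CN equatorial.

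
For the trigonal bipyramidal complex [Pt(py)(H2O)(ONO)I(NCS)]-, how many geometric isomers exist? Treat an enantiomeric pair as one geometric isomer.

10

In a trigonal bipyramid the two axial positions differ from the three equatorial ones.
Exhaustive case analysis gives 10 geometric isomers.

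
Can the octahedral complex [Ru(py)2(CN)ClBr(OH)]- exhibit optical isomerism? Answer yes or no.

In an octahedral complex each vertex has one trans partner and four cis neighbours.
Exhaustive case analysis gives 9 geometric isomers.
Of these, 6 lack any improper symmetry element and so occur as enantiomeric pairs, giving 9 + 6 = 15 stereoisomers in total.

yes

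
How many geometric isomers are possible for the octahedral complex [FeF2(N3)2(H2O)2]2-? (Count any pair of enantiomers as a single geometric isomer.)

The six octahedral sites form three mutually perpendicular trans pairs.
There are 5 geometric isomers: F trans, N3 trans, H2O trans; F trans, N3 cis, H2O cis; F cis, N3 trans, H2O cis; F cis, N3 cis, H2O cis (chiral); F cis, N3 cis, H2O trans.

5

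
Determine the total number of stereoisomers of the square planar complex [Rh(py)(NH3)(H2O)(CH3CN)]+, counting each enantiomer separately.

3

In a square planar complex each vertex has one trans partner and two cis neighbours.
There are 3 geometric isomers: (CH3CN/NH3 trans, H2O/py trans); (CH3CN/py trans, H2O/NH3 trans); (CH3CN/H2O trans, NH3/py trans).
Each arrangement has an internal mirror plane or centre of symmetry, so none is chiral.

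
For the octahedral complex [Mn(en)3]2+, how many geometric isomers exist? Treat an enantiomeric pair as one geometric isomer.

An octahedron has six vertices in three trans pairs; every non-trans pair is cis.
Each en is bidentate and must span two cis positions.
Only one geometric arrangement is possible; it has no improper symmetry element, so it exists as a pair of enantiomers (2 stereoisomers).

1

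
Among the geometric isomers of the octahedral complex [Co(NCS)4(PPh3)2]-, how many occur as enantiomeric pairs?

In an octahedral complex each vertex has one trans partner and four cis neighbours.
There are 2 geometric isomers: PPh3 trans; PPh3 cis.
Each arrangement has an internal mirror plane or centre of symmetry, so none is chiral.

0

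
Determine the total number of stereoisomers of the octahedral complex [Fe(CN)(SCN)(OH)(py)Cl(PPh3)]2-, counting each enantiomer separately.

An octahedron has six vertices in three trans pairs; every non-trans pair is cis.
Placing the ligands in turn and identifying arrangements related by rotation or reflection leaves 15 distinct geometric isomers.
Of these, 15 lack any improper symmetry element and so occur as enantiomeric pairs, giving 15 + 15 = 30 stereoisomers in total.

30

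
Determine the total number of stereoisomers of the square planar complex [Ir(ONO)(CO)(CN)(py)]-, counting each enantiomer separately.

3

A square has two trans pairs of vertices; adjacent vertices are cis.
Systematic placement gives 3 geometric isomers: (CN/ONO trans, CO/py trans); (CN/py trans, CO/ONO trans); (CN/CO trans, ONO/py trans).
Each arrangement has an internal mirror plane or centre of symmetry, so none is chiral.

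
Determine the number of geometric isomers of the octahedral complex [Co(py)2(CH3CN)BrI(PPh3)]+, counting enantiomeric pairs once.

9

An octahedron has six vertices in three trans pairs; every non-trans pair is cis.
Exhaustive case analysis gives 9 geometric isomers.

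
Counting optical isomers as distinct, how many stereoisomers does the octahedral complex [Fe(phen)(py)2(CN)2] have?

Each phen is bidentate and must span two cis positions.
There are 3 geometric isomers: py cis, CN trans; py trans, CN cis; py cis, CN cis (chiral).
One of these lacks any improper symmetry element and so occurs as an enantiomeric pair, giving 3 + 1 = 4 stereoisomers in total.

4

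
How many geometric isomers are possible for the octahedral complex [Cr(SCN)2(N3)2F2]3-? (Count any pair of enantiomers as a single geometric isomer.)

5

An octahedron has six vertices in three trans pairs; every non-trans pair is cis.
Working through the distinct placements yields 5 geometric isomers: SCN trans, N3 trans, F trans; SCN cis, N3 cis, F trans; SCN trans, N3 cis, F cis; SCN cis, N3 cis, F cis (chiral); SCN cis, N3 trans, F cis.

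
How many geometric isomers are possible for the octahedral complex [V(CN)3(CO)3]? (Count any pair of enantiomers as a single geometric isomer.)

The six octahedral sites form three mutually perpendicular trans pairs.
There are 2 geometric isomers: CN mer; CN fac.

2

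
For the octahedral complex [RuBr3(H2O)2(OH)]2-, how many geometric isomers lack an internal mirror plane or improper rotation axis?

The distinct arrangements are (3 in all): Br mer, H2O cis; Br mer, H2O trans; Br fac, H2O cis.
Each arrangement has an internal mirror plane or centre of symmetry, so none is chiral.

0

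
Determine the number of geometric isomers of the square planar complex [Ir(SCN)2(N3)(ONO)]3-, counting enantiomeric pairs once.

2

There are 2 geometric isomers: SCN cis; SCN trans.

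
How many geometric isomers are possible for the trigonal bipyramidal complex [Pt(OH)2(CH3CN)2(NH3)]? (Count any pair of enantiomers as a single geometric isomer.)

5

A trigonal bipyramid has two axial and three equatorial sites, which are chemically inequivalent.
Exhaustive case analysis gives 5 geometric isomers.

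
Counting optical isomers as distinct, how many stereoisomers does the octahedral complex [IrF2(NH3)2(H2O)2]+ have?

6

In an octahedral complex each vertex has one trans partner and four cis neighbours.
Systematic placement gives 5 geometric isomers: F trans, NH3 trans, H2O trans; F trans, NH3 cis, H2O cis; F cis, NH3 trans, H2O cis; F cis, NH3 cis, H2O cis (chiral); F cis, NH3 cis, H2O trans.
One of these lacks any improper symmetry element and so occurs as an enantiomeric pair, giving 5 + 1 = 6 stereoisomers in total.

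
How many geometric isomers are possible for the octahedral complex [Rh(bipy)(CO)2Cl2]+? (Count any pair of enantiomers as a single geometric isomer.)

In an octahedral complex each vertex has one trans partner and four cis neighbours.
Each bipy is bidentate and must span two cis positions.
The distinct arrangements are (3 in all): CO trans, Cl cis; CO cis, Cl cis (chiral); CO cis, Cl trans.

3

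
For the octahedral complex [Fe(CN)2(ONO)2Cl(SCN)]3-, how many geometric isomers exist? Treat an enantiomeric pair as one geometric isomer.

6

In an octahedral complex each vertex has one trans partner and four cis neighbours.
Systematic placement gives 6 geometric isomers: CN trans, ONO cis; CN trans, ONO trans; CN cis, ONO cis (3 arrangements, 2 chiral); CN cis, ONO trans.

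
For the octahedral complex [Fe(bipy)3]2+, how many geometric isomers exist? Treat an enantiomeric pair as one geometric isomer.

The six octahedral sites form three mutually perpendicular trans pairs.
Each bipy is bidentate and must span two cis positions.
Only one geometric arrangement is possible; it has no improper symmetry element, so it exists as a pair of enantiomers (2 stereoisomers).

1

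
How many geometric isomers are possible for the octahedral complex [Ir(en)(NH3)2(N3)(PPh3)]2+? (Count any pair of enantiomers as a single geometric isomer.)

4

Each en is bidentate and must span two cis positions.
The distinct arrangements are (4 in all): NH3 cis (3 arrangements, 2 chiral); NH3 trans.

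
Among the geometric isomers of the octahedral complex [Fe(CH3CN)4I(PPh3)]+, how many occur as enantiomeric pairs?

In an octahedral complex each vertex has one trans partner and four cis neighbours.
Systematic placement gives 2 geometric isomers: I and PPh3 mutually trans; I and PPh3 mutually cis.
Each arrangement has an internal mirror plane or centre of symmetry, so none is chiral.

0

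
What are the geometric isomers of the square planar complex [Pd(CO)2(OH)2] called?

cis and trans

A square has two trans pairs of vertices; adjacent vertices are cis.
Systematic placement gives 2 geometric isomers: CO cis; CO trans.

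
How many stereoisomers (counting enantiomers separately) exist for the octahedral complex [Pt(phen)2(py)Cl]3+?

In an octahedral complex each vertex has one trans partner and four cis neighbours.
Each phen is bidentate and must span two cis positions.
There are 2 geometric isomers: py and Cl mutually cis (chiral); py and Cl mutually trans.
One of these lacks any improper symmetry element and so occurs as an enantiomeric pair, giving 2 + 1 = 3 stereoisomers in total.

3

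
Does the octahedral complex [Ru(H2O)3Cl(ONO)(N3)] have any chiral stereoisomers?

Systematic placement gives 4 geometric isomers: H2O mer (3 arrangements); H2O fac (chiral).
One of these lacks any improper symmetry element and so occurs as an enantiomeric pair, giving 4 + 1 = 5 stereoisomers in total.

yes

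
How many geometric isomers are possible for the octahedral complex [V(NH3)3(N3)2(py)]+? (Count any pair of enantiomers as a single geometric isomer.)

3

In an octahedral complex each vertex has one trans partner and four cis neighbours.
Working through the distinct placements yields 3 geometric isomers: NH3 mer, N3 trans; NH3 fac, N3 cis; NH3 mer, N3 cis.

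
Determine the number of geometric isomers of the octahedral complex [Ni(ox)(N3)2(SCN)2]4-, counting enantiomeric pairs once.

In an octahedral complex each vertex has one trans partner and four cis neighbours.
Each ox is bidentate and must span two cis positions.
Working through the distinct placements yields 3 geometric isomers: N3 trans, SCN cis; N3 cis, SCN cis (chiral); N3 cis, SCN trans.

3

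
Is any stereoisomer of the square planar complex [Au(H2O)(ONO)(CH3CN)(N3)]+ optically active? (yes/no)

In a square planar complex each vertex has one trans partner and two cis neighbours.
The distinct arrangements are (3 in all): (CH3CN/N3 trans, H2O/ONO trans); (CH3CN/ONO trans, H2O/N3 trans); (CH3CN/H2O trans, N3/ONO trans).
Each arrangement has an internal mirror plane or centre of symmetry, so none is chiral.

no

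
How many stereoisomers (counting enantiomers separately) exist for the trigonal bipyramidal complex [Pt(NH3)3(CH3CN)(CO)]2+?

In a trigonal bipyramid the two axial positions differ from the three equatorial ones.
Working through the distinct placements yields 4 geometric isomers: CH3CN axial, CO axial; CH3CN axial, CO equatorial; CH3CN equatorial, CO axial; CH3CN equatorial, CO equatorial.
Each arrangement has an internal mirror plane or centre of symmetry, so none is chiral.

4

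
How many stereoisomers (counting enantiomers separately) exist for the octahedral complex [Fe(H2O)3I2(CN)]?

Systematic placement gives 3 geometric isomers: H2O mer, I trans; H2O fac, I cis; H2O mer, I cis.
Each arrangement has an internal mirror plane or centre of symmetry, so none is chiral.

3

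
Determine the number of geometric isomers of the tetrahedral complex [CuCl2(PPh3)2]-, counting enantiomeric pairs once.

1

In a tetrahedral complex all four positions are equivalent and every pair of ligands is adjacent — there is no cis/trans distinction.
Only one geometric arrangement is possible.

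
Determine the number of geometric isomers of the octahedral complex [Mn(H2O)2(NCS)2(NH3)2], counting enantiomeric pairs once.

5

The six octahedral sites form three mutually perpendicular trans pairs.
Working through the distinct placements yields 5 geometric isomers: H2O trans, NCS trans, NH3 trans; H2O trans, NCS cis, NH3 cis; H2O cis, NCS cis, NH3 trans; H2O cis, NCS cis, NH3 cis (chiral); H2O cis, NCS trans, NH3 cis.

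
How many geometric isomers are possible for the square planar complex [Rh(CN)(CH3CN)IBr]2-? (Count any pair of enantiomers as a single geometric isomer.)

A square has two trans pairs of vertices; adjacent vertices are cis.
Systematic placement gives 3 geometric isomers: (Br/CN trans, CH3CN/I trans); (Br/I trans, CH3CN/CN trans); (Br/CH3CN trans, CN/I trans).

3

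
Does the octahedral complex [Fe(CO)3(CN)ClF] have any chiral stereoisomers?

An octahedron has six vertices in three trans pairs; every non-trans pair is cis.
Systematic placement gives 4 geometric isomers: CO mer (3 arrangements); CO fac (chiral).
One of these lacks any improper symmetry element and so occurs as an enantiomeric pair, giving 4 + 1 = 5 stereoisomers in total.

yes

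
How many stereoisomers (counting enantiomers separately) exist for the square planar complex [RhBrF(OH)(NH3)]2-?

Systematic placement gives 3 geometric isomers: (Br/NH3 trans, F/OH trans); (Br/OH trans, F/NH3 trans); (Br/F trans, NH3/OH trans).
Each arrangement has an internal mirror plane or centre of symmetry, so none is chiral.

3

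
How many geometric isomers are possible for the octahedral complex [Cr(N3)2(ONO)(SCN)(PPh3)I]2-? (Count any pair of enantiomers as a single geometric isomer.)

The six octahedral sites form three mutually perpendicular trans pairs.
Exhaustive case analysis gives 9 geometric isomers.

9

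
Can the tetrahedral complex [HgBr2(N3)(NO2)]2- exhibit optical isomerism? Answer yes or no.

In a tetrahedral complex all four positions are equivalent and every pair of ligands is adjacent — there is no cis/trans distinction.
Only one geometric arrangement is possible.

no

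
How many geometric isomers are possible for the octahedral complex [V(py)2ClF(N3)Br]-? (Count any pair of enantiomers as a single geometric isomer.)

9

An octahedron has six vertices in three trans pairs; every non-trans pair is cis.
Placing the ligands in turn and identifying arrangements related by rotation or reflection leaves 9 distinct geometric isomers.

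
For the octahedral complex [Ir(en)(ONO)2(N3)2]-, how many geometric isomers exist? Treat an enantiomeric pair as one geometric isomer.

An octahedron has six vertices in three trans pairs; every non-trans pair is cis.
Each en is bidentate and must span two cis positions.
There are 3 geometric isomers: ONO cis, N3 trans; ONO cis, N3 cis (chiral); ONO trans, N3 cis.

3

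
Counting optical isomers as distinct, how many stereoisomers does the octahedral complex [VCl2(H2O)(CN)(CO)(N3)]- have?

In an octahedral complex each vertex has one trans partner and four cis neighbours.
Systematic enumeration (placing each ligand type in turn and discarding arrangements equivalent by rotation or reflection) gives 9 geometric isomers.
Of these, 6 lack any improper symmetry element and so occur as enantiomeric pairs, giving 9 + 6 = 15 stereoisomers in total.

15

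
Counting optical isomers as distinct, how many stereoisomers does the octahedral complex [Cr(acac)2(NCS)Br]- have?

3

In an octahedral complex each vertex has one trans partner and four cis neighbours.
Each acac is bidentate and must span two cis positions.
There are 2 geometric isomers: NCS and Br mutually trans; NCS and Br mutually cis (chiral).
One of these lacks any improper symmetry element and so occurs as an enantiomeric pair, giving 2 + 1 = 3 stereoisomers in total.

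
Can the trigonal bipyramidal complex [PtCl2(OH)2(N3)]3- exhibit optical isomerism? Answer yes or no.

yes

A trigonal bipyramid has two axial and three equatorial sites, which are chemically inequivalent.
Placing the ligands in turn and identifying arrangements related by rotation or reflection leaves 5 distinct geometric isomers.
One of these lacks any improper symmetry element and so occurs as an enantiomeric pair, giving 5 + 1 = 6 stereoisomers in total.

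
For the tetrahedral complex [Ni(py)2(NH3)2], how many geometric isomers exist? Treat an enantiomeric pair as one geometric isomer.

In a tetrahedral complex all four positions are equivalent and every pair of ligands is adjacent — there is no cis/trans distinction.
Only one geometric arrangement is possible.

1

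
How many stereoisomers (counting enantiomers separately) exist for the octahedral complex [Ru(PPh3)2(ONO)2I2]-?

6

In an octahedral complex each vertex has one trans partner and four cis neighbours.
There are 5 geometric isomers: PPh3 trans, ONO trans, I trans; PPh3 cis, ONO cis, I trans; PPh3 trans, ONO cis, I cis; PPh3 cis, ONO cis, I cis (chiral); PPh3 cis, ONO trans, I cis.
One of these lacks any improper symmetry element and so occurs as an enantiomeric pair, giving 5 + 1 = 6 stereoisomers in total.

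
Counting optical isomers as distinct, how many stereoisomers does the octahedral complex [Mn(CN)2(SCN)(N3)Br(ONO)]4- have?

15

An octahedron has six vertices in three trans pairs; every non-trans pair is cis.
Systematic enumeration (placing each ligand type in turn and discarding arrangements equivalent by rotation or reflection) gives 9 geometric isomers.
Of these, 6 lack any improper symmetry element and so occur as enantiomeric pairs, giving 9 + 6 = 15 stereoisomers in total.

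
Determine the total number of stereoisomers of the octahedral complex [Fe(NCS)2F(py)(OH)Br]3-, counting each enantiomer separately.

In an octahedral complex each vertex has one trans partner and four cis neighbours.
Exhaustive case analysis gives 9 geometric isomers.
Of these, 6 lack any improper symmetry element and so occur as enantiomeric pairs, giving 9 + 6 = 15 stereoisomers in total.

15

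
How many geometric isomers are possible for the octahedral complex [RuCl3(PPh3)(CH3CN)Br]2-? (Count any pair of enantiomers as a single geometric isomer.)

The six octahedral sites form three mutually perpendicular trans pairs.
Working through the distinct placements yields 4 geometric isomers: Cl mer (3 arrangements); Cl fac (chiral).

4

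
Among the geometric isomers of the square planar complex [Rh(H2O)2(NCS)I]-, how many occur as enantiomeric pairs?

A square has two trans pairs of vertices; adjacent vertices are cis.
Systematic placement gives 2 geometric isomers: H2O cis; H2O trans.
Each arrangement has an internal mirror plane or centre of symmetry, so none is chiral.

0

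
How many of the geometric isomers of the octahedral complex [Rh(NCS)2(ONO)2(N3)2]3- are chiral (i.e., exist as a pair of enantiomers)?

The six octahedral sites form three mutually perpendicular trans pairs.
Systematic placement gives 5 geometric isomers: NCS trans, ONO trans, N3 trans; NCS cis, ONO cis, N3 trans; NCS cis, ONO trans, N3 cis; NCS cis, ONO cis, N3 cis (chiral); NCS trans, ONO cis, N3 cis.
One of these lacks any improper symmetry element and so occurs as an enantiomeric pair, giving 5 + 1 = 6 stereoisomers in total.

1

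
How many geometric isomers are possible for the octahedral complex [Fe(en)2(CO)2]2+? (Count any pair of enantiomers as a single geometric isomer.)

2

Each en is bidentate and must span two cis positions.
Working through the distinct placements yields 2 geometric isomers: CO trans; CO cis (chiral).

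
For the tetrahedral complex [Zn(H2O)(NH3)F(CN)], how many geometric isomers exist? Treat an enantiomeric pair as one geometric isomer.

Only one geometric arrangement is possible; it has no improper symmetry element, so it exists as a pair of enantiomers (2 stereoisomers).

1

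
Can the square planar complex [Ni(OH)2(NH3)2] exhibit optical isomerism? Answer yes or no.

A square has two trans pairs of vertices; adjacent vertices are cis.
Working through the distinct placements yields 2 geometric isomers: OH cis; OH trans.
Each arrangement has an internal mirror plane or centre of symmetry, so none is chiral.

no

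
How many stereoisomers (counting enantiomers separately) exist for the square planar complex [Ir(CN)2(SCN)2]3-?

In a square planar complex each vertex has one trans partner and two cis neighbours.
Systematic placement gives 2 geometric isomers: CN cis; CN trans.
Each arrangement has an internal mirror plane or centre of symmetry, so none is chiral.

2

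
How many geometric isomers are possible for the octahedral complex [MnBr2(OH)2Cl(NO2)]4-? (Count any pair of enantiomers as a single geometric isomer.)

6

An octahedron has six vertices in three trans pairs; every non-trans pair is cis.
Working through the distinct placements yields 6 geometric isomers: Br trans, OH trans; Br trans, OH cis; Br cis, OH trans; Br cis, OH cis (3 arrangements, 2 chiral).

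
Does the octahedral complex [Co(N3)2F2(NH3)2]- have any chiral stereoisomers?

There are 5 geometric isomers: N3 trans, F trans, NH3 trans; N3 cis, F trans, NH3 cis; N3 cis, F cis, NH3 trans; N3 cis, F cis, NH3 cis (chiral); N3 trans, F cis, NH3 cis.
One of these lacks any improper symmetry element and so occurs as an enantiomeric pair, giving 5 + 1 = 6 stereoisomers in total.

yes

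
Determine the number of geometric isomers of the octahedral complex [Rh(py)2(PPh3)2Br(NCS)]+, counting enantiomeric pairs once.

An octahedron has six vertices in three trans pairs; every non-trans pair is cis.
Working through the distinct placements yields 6 geometric isomers: py trans, PPh3 trans; py cis, PPh3 cis (3 arrangements, 2 chiral); py trans, PPh3 cis; py cis, PPh3 trans.

6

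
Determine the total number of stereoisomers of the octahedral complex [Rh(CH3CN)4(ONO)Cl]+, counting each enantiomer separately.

2

The six octahedral sites form three mutually perpendicular trans pairs.
Systematic placement gives 2 geometric isomers: ONO and Cl mutually trans; ONO and Cl mutually cis.
Each arrangement has an internal mirror plane or centre of symmetry, so none is chiral.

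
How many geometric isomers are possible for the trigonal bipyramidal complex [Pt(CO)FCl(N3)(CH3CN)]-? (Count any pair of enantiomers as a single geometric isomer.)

10

In a trigonal bipyramid the two axial positions differ from the three equatorial ones.
Systematic enumeration (placing each ligand type in turn and discarding arrangements equivalent by rotation or reflection) gives 10 geometric isomers.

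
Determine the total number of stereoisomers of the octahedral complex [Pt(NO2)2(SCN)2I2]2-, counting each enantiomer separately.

The six octahedral sites form three mutually perpendicular trans pairs.
There are 5 geometric isomers: NO2 trans, SCN trans, I trans; NO2 cis, SCN cis, I trans; NO2 cis, SCN trans, I cis; NO2 cis, SCN cis, I cis (chiral); NO2 trans, SCN cis, I cis.
One of these lacks any improper symmetry element and so occurs as an enantiomeric pair, giving 5 + 1 = 6 stereoisomers in total.

6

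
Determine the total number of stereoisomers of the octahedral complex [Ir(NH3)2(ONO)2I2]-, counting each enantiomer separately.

6

In an octahedral complex each vertex has one trans partner and four cis neighbours.
Working through the distinct placements yields 5 geometric isomers: NH3 trans, ONO trans, I trans; NH3 cis, ONO cis, I trans; NH3 cis, ONO trans, I cis; NH3 cis, ONO cis, I cis (chiral); NH3 trans, ONO cis, I cis.
One of these lacks any improper symmetry element and so occurs as an enantiomeric pair, giving 5 + 1 = 6 stereoisomers in total.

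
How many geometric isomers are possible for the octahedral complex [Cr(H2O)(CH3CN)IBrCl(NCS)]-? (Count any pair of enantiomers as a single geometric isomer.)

Exhaustive case analysis gives 15 geometric isomers.

15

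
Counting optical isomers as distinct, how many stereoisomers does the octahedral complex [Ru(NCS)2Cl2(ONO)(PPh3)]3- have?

In an octahedral complex each vertex has one trans partner and four cis neighbours.
Systematic placement gives 6 geometric isomers: NCS trans, Cl trans; NCS cis, Cl trans; NCS cis, Cl cis (3 arrangements, 2 chiral); NCS trans, Cl cis.
Of these, 2 lack any improper symmetry element and so occur as enantiomeric pairs, giving 6 + 2 = 8 stereoisomers in total.

8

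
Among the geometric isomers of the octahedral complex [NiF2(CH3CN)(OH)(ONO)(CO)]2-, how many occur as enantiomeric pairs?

6

An octahedron has six vertices in three trans pairs; every non-trans pair is cis.
Systematic enumeration (placing each ligand type in turn and discarding arrangements equivalent by rotation or reflection) gives 9 geometric isomers.
Of these, 6 lack any improper symmetry element and so occur as enantiomeric pairs, giving 9 + 6 = 15 stereoisomers in total.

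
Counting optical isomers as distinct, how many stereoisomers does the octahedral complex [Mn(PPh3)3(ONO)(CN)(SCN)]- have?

5

An octahedron has six vertices in three trans pairs; every non-trans pair is cis.
There are 4 geometric isomers: PPh3 mer (3 arrangements); PPh3 fac (chiral).
One of these lacks any improper symmetry element and so occurs as an enantiomeric pair, giving 4 + 1 = 5 stereoisomers in total.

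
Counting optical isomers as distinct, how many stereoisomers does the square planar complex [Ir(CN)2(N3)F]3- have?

In a square planar complex each vertex has one trans partner and two cis neighbours.
Working through the distinct placements yields 2 geometric isomers: CN cis; CN trans.
Each arrangement has an internal mirror plane or centre of symmetry, so none is chiral.

2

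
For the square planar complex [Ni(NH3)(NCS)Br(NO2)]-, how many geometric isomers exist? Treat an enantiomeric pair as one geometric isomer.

3

In a square planar complex each vertex has one trans partner and two cis neighbours.
The distinct arrangements are (3 in all): (Br/NH3 trans, NCS/NO2 trans); (Br/NO2 trans, NCS/NH3 trans); (Br/NCS trans, NH3/NO2 trans).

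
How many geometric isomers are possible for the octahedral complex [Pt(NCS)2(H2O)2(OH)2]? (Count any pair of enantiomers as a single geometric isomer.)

5

An octahedron has six vertices in three trans pairs; every non-trans pair is cis.
Working through the distinct placements yields 5 geometric isomers: NCS trans, H2O trans, OH trans; NCS cis, H2O trans, OH cis; NCS cis, H2O cis, OH trans; NCS cis, H2O cis, OH cis (chiral); NCS trans, H2O cis, OH cis.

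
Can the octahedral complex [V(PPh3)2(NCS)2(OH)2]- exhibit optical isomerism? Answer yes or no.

yes

In an octahedral complex each vertex has one trans partner and four cis neighbours.
Working through the distinct placements yields 5 geometric isomers: PPh3 trans, NCS trans, OH trans; PPh3 cis, NCS trans, OH cis; PPh3 trans, NCS cis, OH cis; PPh3 cis, NCS cis, OH cis (chiral); PPh3 cis, NCS cis, OH trans.
One of these lacks any improper symmetry element and so occurs as an enantiomeric pair, giving 5 + 1 = 6 stereoisomers in total.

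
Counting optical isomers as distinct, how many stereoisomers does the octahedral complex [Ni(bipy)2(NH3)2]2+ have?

3

Each bipy is bidentate and must span two cis positions.
There are 2 geometric isomers: NH3 trans; NH3 cis (chiral).
One of these lacks any improper symmetry element and so occurs as an enantiomeric pair, giving 2 + 1 = 3 stereoisomers in total.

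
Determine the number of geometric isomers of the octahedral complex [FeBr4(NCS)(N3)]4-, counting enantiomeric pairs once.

Systematic placement gives 2 geometric isomers: NCS and N3 mutually trans; NCS and N3 mutually cis.

2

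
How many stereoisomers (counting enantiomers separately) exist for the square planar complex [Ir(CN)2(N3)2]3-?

In a square planar complex each vertex has one trans partner and two cis neighbours.
Systematic placement gives 2 geometric isomers: CN cis; CN trans.
Each arrangement has an internal mirror plane or centre of symmetry, so none is chiral.

2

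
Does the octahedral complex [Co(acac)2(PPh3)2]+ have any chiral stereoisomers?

yes

The six octahedral sites form three mutually perpendicular trans pairs.
Each acac is bidentate and must span two cis positions.
Systematic placement gives 2 geometric isomers: PPh3 trans; PPh3 cis (chiral).
One of these lacks any improper symmetry element and so occurs as an enantiomeric pair, giving 2 + 1 = 3 stereoisomers in total.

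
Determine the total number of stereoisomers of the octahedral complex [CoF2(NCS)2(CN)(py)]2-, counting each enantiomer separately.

The distinct arrangements are (6 in all): F cis, NCS cis (3 arrangements, 2 chiral); F cis, NCS trans; F trans, NCS cis; F trans, NCS trans.
Of these, 2 lack any improper symmetry element and so occur as enantiomeric pairs, giving 6 + 2 = 8 stereoisomers in total.

8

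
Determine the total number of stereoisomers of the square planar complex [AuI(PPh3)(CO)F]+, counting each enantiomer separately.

3

In a square planar complex each vertex has one trans partner and two cis neighbours.
Working through the distinct placements yields 3 geometric isomers: (CO/I trans, F/PPh3 trans); (CO/PPh3 trans, F/I trans); (CO/F trans, I/PPh3 trans).
Each arrangement has an internal mirror plane or centre of symmetry, so none is chiral.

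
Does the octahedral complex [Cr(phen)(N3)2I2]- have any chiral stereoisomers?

yes

The six octahedral sites form three mutually perpendicular trans pairs.
Each phen is bidentate and must span two cis positions.
Systematic placement gives 3 geometric isomers: N3 cis, I trans; N3 cis, I cis (chiral); N3 trans, I cis.
One of these lacks any improper symmetry element and so occurs as an enantiomeric pair, giving 3 + 1 = 4 stereoisomers in total.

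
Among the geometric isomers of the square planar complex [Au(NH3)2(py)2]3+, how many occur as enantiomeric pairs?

0

A square has two trans pairs of vertices; adjacent vertices are cis.
Working through the distinct placements yields 2 geometric isomers: NH3 cis; NH3 trans.
Each arrangement has an internal mirror plane or centre of symmetry, so none is chiral.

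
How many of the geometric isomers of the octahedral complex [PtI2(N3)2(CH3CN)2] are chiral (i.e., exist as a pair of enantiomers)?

In an octahedral complex each vertex has one trans partner and four cis neighbours.
There are 5 geometric isomers: I trans, N3 trans, CH3CN trans; I cis, N3 cis, CH3CN trans; I cis, N3 trans, CH3CN cis; I cis, N3 cis, CH3CN cis (chiral); I trans, N3 cis, CH3CN cis.
One of these lacks any improper symmetry element and so occurs as an enantiomeric pair, giving 5 + 1 = 6 stereoisomers in total.

1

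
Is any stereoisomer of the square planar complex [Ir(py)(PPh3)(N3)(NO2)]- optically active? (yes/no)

In a square planar complex each vertex has one trans partner and two cis neighbours.
There are 3 geometric isomers: (N3/PPh3 trans, NO2/py trans); (N3/py trans, NO2/PPh3 trans); (N3/NO2 trans, PPh3/py trans).
Each arrangement has an internal mirror plane or centre of symmetry, so none is chiral.

no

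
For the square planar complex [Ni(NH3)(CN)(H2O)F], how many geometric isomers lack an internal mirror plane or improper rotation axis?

0

Working through the distinct placements yields 3 geometric isomers: (CN/H2O trans, F/NH3 trans); (CN/NH3 trans, F/H2O trans); (CN/F trans, H2O/NH3 trans).
Each arrangement has an internal mirror plane or centre of symmetry, so none is chiral.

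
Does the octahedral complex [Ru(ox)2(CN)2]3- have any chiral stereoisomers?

Each ox is bidentate and must span two cis positions.
Systematic placement gives 2 geometric isomers: CN trans; CN cis (chiral).
One of these lacks any improper symmetry element and so occurs as an enantiomeric pair, giving 2 + 1 = 3 stereoisomers in total.

yes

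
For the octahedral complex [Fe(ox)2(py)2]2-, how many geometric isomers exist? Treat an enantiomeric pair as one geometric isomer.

2

Each ox is bidentate and must span two cis positions.
The distinct arrangements are (2 in all): py trans; py cis (chiral).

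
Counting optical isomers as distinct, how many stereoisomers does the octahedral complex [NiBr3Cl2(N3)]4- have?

In an octahedral complex each vertex has one trans partner and four cis neighbours.
There are 3 geometric isomers: Br mer, Cl cis; Br mer, Cl trans; Br fac, Cl cis.
Each arrangement has an internal mirror plane or centre of symmetry, so none is chiral.

3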